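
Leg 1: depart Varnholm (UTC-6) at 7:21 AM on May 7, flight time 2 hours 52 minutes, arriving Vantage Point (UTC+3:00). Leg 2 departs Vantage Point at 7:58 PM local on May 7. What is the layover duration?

45 minutes

Convert departure to UTC: 7:21 AM + 6:00 = 1:21 PM UTC on May 7.
Add 2 hours and 52 minutes flight time → 4:13 PM UTC.
Vantage Point is UTC+3:00, so local arrival = 4:13 PM + 3:00 = 7:13 PM on May 7.
Layover = 7:58 PM − 7:13 PM = 45 minutes.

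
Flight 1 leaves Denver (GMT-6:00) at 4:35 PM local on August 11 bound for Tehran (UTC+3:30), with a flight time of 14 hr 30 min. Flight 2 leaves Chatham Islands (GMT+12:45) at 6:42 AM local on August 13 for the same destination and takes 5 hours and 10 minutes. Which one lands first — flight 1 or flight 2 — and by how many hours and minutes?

the first, by 10 hours 2 minutes

Flight 1 in UTC: 4:35 PM + 6:00 = 10:35 PM on Aug 11.
+14 hours 30 minutes → arrive 1:05 PM UTC on Aug 12.
Flight 2 in UTC: 6:42 AM − 12:45 = 5:57 PM on Aug 12.
+5 hours and 10 minutes → arrive 11:07 PM UTC on Aug 12.
Flight 1 lands earlier by 10 hours 2 minutes.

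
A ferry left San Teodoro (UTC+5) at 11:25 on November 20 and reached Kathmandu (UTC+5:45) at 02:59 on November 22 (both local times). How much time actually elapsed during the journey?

38 hours 49 minutes

Departure in UTC: 11:25 − 5:00 = 06:25 on Nov 20.
Arrival in UTC: 02:59 − 5:45 = 21:14 on Nov 21.
Elapsed = 21:14 − 06:25 (+1 day) = 38 hours 49 minutes.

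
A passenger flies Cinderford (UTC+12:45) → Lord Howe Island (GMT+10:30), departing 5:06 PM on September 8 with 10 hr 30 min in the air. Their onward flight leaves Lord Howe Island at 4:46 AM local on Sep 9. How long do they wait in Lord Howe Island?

3 hours 25 minutes

Convert departure to UTC: 5:06 PM − 12:45 = 4:21 AM UTC on Sep 8.
Add 10 hours and 30 minutes flight time → 2:51 PM UTC.
Lord Howe Island is UTC+10:30, so local arrival = 2:51 PM + 10:30 = 1:21 AM on Sep 9.
Layover = 4:46 AM − 1:21 AM = 3 hours 25 minutes.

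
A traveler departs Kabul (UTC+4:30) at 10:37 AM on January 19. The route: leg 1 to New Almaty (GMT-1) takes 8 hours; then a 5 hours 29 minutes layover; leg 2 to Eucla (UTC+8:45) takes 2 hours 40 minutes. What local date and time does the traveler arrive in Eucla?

7:01 AM on Jan 20

Convert departure to UTC: 10:37 AM − 4:30 = 6:07 AM UTC on Jan 19.
Add 8 hours leg 1 → 2:07 PM UTC.
Add 5 hours and 29 minutes layover in New Almaty → 7:36 PM UTC.
Add 2 hours 40 minutes leg 2 → 10:16 PM UTC.
Eucla is UTC+8:45, so local arrival = 10:16 PM + 8:45 = 7:01 AM on Jan 20.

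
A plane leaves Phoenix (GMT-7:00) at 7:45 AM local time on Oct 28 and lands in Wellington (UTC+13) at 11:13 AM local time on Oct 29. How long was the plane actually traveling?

Wellington is 20:00 ahead of Phoenix.
Clock-face elapsed time (ignoring zones) is 27 hours 28 minutes.
Actual elapsed = 27 hours 28 minutes − 20:00 = 7 hours 28 minutes.

7 hours 28 minutes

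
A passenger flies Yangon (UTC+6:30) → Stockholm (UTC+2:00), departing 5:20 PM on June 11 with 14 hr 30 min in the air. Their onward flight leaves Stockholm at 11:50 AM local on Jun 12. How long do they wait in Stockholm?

Convert departure to UTC: 5:20 PM − 6:30 = 10:50 AM UTC on Jun 11.
Add 14 hours 30 minutes flight time → 1:20 AM UTC (Jun 12).
Stockholm is UTC+2:00, so local arrival = 1:20 AM + 2:00 = 3:20 AM on Jun 12.
Layover = 11:50 AM − 3:20 AM = 8 hours 30 minutes.

8 hours 30 minutes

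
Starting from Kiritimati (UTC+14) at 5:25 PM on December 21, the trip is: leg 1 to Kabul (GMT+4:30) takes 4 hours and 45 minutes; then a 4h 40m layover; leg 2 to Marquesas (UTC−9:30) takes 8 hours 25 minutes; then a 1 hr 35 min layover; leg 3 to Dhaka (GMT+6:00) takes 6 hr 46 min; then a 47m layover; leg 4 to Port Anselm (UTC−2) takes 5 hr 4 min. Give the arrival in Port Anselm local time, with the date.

9:27 AM on Dec 22

Convert departure to UTC: 5:25 PM − 14:00 = 3:25 AM UTC on Dec 21.
Add 4 hours and 45 minutes leg 1 → 8:10 AM UTC.
Add 4 hours and 40 minutes layover in Kabul → 12:50 PM UTC.
Add 8 hours and 25 minutes leg 2 → 9:15 PM UTC.
Add 1 hour 35 minutes layover in Marquesas → 10:50 PM UTC.
Add 6 hours and 46 minutes leg 3 → 5:36 AM UTC (Dec 22).
Add 47 minutes layover in Dhaka → 6:23 AM UTC.
Add 5 hours 4 minutes leg 4 → 11:27 AM UTC.
Port Anselm is UTC−2:00, so local arrival = 11:27 AM − 2:00 = 9:27 AM on Dec 22.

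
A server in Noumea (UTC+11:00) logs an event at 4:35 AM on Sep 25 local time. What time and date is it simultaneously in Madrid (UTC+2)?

7:35 PM on September 24

Madrid is 9:00 behind Noumea.
Shift by the zone difference: 4:35 AM − 9:00 = 7:35 PM on Sep 24 in Madrid.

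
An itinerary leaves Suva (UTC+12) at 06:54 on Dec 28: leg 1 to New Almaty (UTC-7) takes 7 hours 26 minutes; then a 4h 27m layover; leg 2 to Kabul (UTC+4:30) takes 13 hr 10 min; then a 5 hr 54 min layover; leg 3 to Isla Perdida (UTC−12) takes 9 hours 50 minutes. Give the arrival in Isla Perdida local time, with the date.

23:41 on Dec 28

Convert departure to UTC: 06:54 − 12:00 = 18:54 UTC on Dec 27.
Add 7 hours and 26 minutes leg 1 → 02:20 UTC (Dec 28).
Add 4 hours and 27 minutes layover in New Almaty → 06:47 UTC.
Add 13 hours and 10 minutes leg 2 → 19:57 UTC.
Add 5 hours 54 minutes layover in Kabul → 01:51 UTC (Dec 29).
Add 9 hours 50 minutes leg 3 → 11:41 UTC.
Isla Perdida is UTC−12:00, so local arrival = 11:41 − 12:00 = 23:41 on Dec 28.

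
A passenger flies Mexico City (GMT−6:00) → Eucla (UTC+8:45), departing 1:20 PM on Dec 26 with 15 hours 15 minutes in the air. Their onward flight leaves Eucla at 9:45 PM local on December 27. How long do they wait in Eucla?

2 hours 25 minutes

Convert departure to UTC: 1:20 PM + 6:00 = 7:20 PM UTC on Dec 26.
Add 15 hours and 15 minutes flight time → 10:35 AM UTC (Dec 27).
Eucla is UTC+8:45, so local arrival = 10:35 AM + 8:45 = 7:20 PM on Dec 27.
Layover = 9:45 PM − 7:20 PM = 2 hours 25 minutes.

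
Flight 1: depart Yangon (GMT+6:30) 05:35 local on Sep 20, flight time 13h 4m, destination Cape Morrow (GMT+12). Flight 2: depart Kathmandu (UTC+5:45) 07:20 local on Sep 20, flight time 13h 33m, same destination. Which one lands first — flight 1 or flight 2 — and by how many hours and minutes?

the first, by 2 hours 59 minutes

Flight 1 in UTC: 05:35 − 6:30 = 23:05 on Sep 19.
+13 hours 4 minutes → arrive 12:09 UTC on Sep 20.
Flight 2 in UTC: 07:20 − 5:45 = 01:35 on Sep 20.
+13 hours and 33 minutes → arrive 15:08 UTC on Sep 20.
Flight 1 lands earlier by 2 hours 59 minutes.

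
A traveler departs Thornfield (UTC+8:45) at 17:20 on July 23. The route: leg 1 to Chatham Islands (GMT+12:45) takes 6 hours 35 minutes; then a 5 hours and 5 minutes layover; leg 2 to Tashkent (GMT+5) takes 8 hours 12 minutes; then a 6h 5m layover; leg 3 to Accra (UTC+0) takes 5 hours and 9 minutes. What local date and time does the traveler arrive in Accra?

Convert departure to UTC: 17:20 − 8:45 = 08:35 UTC on Jul 23.
Add 6 hours and 35 minutes leg 1 → 15:10 UTC.
Add 5 hours and 5 minutes layover in Chatham Islands → 20:15 UTC.
Add 8 hours 12 minutes leg 2 → 04:27 UTC (Jul 24).
Add 6 hours 5 minutes layover in Tashkent → 10:32 UTC.
Add 5 hours and 9 minutes leg 3 → 15:41 UTC.
Accra is UTC+0, so local arrival is the same: 15:41 on Jul 24.

15:41 on July 24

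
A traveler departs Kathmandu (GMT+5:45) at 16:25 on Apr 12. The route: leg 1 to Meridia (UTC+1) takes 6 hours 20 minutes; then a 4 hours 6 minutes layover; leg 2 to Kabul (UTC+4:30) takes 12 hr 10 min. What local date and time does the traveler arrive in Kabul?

13:46 on April 13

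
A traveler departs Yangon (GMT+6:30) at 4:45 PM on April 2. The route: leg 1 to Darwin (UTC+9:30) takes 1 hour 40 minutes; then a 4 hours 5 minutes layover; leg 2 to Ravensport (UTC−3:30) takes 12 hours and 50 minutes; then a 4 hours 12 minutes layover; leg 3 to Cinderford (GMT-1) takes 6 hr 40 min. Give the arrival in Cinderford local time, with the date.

Convert departure to UTC: 4:45 PM − 6:30 = 10:15 AM UTC on Apr 2.
Add 1 hour 40 minutes leg 1 → 11:55 AM UTC.
Add 4 hours and 5 minutes layover in Darwin → 4:00 PM UTC.
Add 12 hours 50 minutes leg 2 → 4:50 AM UTC (Apr 3).
Add 4 hours 12 minutes layover in Ravensport → 9:02 AM UTC.
Add 6 hours 40 minutes leg 3 → 3:42 PM UTC.
Cinderford is UTC−1:00, so local arrival = 3:42 PM − 1:00 = 2:42 PM on Apr 3.

2:42 PM on April 3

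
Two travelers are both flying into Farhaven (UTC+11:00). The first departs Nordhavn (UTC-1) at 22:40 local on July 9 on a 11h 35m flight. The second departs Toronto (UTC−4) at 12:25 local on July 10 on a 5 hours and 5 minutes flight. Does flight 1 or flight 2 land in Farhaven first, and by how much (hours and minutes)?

Flight 1 in UTC: 22:40 + 1:00 = 23:40 on Jul 9.
+11 hours 35 minutes → arrive 11:15 UTC on Jul 10.
Flight 2 in UTC: 12:25 + 4:00 = 16:25 on Jul 10.
+5 hours and 5 minutes → arrive 21:30 UTC on Jul 10.
Flight 1 lands earlier by 10 hours 15 minutes.

the first, by 10 hours 15 minutes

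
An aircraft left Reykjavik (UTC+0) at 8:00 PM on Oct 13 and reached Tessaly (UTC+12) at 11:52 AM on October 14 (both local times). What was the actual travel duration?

Departure is already UTC: 8:00 PM on Oct 13.
Arrival in UTC: 11:52 AM − 12:00 = 11:52 PM on Oct 13.
Elapsed = 11:52 PM − 8:00 PM = 3 hours 52 minutes.

3 hours 52 minutes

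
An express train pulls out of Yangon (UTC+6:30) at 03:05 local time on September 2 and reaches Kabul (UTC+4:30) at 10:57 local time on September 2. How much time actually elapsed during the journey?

9 hours 52 minutes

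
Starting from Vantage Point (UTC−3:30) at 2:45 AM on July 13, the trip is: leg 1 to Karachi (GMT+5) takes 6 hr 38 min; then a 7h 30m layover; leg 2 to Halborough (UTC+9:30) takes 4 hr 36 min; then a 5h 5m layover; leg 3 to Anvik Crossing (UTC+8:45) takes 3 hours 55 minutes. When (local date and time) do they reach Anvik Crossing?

Convert departure to UTC: 2:45 AM + 3:30 = 6:15 AM UTC on Jul 13.
Add 6 hours and 38 minutes leg 1 → 12:53 PM UTC.
Add 7 hours and 30 minutes layover in Karachi → 8:23 PM UTC.
Add 4 hours 36 minutes leg 2 → 12:59 AM UTC (Jul 14).
Add 5 hours 5 minutes layover in Halborough → 6:04 AM UTC.
Add 3 hours and 55 minutes leg 3 → 9:59 AM UTC.
Anvik Crossing is UTC+8:45, so local arrival = 9:59 AM + 8:45 = 6:44 PM on Jul 14.

6:44 PM on Jul 14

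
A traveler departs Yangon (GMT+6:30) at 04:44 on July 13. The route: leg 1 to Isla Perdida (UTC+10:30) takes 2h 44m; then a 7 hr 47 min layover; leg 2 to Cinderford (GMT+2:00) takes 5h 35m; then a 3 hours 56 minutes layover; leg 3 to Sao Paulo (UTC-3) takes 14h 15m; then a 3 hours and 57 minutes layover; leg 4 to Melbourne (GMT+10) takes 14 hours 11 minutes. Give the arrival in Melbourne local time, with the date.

12:39 on July 15

Convert departure to UTC: 04:44 − 6:30 = 22:14 UTC on Jul 12.
Add 2 hours and 44 minutes leg 1 → 00:58 UTC (Jul 13).
Add 7 hours and 47 minutes layover in Isla Perdida → 08:45 UTC.
Add 5 hours and 35 minutes leg 2 → 14:20 UTC.
Add 3 hours and 56 minutes layover in Cinderford → 18:16 UTC.
Add 14 hours and 15 minutes leg 3 → 08:31 UTC (Jul 14).
Add 3 hours and 57 minutes layover in Sao Paulo → 12:28 UTC.
Add 14 hours 11 minutes leg 4 → 02:39 UTC (Jul 15).
Melbourne is UTC+10:00, so local arrival = 02:39 + 10:00 = 12:39 on Jul 15.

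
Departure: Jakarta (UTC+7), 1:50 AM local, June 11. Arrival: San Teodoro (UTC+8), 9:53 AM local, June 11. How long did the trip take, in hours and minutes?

Departure in UTC: 1:50 AM − 7:00 = 6:50 PM on Jun 10.
Arrival in UTC: 9:53 AM − 8:00 = 1:53 AM on Jun 11.
Elapsed = 1:53 AM − 6:50 PM (+1 day) = 7 hours 3 minutes.

7 hours 3 minutes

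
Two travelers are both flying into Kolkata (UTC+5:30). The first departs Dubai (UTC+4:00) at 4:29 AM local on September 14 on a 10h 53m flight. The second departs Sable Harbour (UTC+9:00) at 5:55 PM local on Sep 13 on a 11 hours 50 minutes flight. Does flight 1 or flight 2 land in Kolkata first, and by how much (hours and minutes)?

Flight 1 in UTC: 4:29 AM − 4:00 = 12:29 AM on Sep 14.
+10 hours and 53 minutes → arrive 11:22 AM UTC on Sep 14.
Flight 2 in UTC: 5:55 PM − 9:00 = 8:55 AM on Sep 13.
+11 hours and 50 minutes → arrive 8:45 PM UTC on Sep 13.
Flight 2 lands earlier by 14 hours 37 minutes.

the second, by 14 hours 37 minutes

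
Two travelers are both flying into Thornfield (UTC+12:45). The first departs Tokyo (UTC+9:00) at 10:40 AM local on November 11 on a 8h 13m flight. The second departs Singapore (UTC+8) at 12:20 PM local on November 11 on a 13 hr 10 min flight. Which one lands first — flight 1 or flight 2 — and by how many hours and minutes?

Flight 1 in UTC: 10:40 AM − 9:00 = 1:40 AM on Nov 11.
+8 hours 13 minutes → arrive 9:53 AM UTC on Nov 11.
Flight 2 in UTC: 12:20 PM − 8:00 = 4:20 AM on Nov 11.
+13 hours and 10 minutes → arrive 5:30 PM UTC on Nov 11.
Flight 1 lands earlier by 7 hours 37 minutes.

the first, by 7 hours 37 minutes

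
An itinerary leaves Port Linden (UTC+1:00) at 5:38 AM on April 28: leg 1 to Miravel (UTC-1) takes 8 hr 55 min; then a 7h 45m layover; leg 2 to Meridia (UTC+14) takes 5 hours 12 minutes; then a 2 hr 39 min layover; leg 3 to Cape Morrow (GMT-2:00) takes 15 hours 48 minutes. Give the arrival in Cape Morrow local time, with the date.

Convert departure to UTC: 5:38 AM − 1:00 = 4:38 AM UTC on Apr 28.
Add 8 hours 55 minutes leg 1 → 1:33 PM UTC.
Add 7 hours and 45 minutes layover in Miravel → 9:18 PM UTC.
Add 5 hours 12 minutes leg 2 → 2:30 AM UTC (Apr 29).
Add 2 hours and 39 minutes layover in Meridia → 5:09 AM UTC.
Add 15 hours 48 minutes leg 3 → 8:57 PM UTC.
Cape Morrow is UTC−2:00, so local arrival = 8:57 PM − 2:00 = 6:57 PM on Apr 29.

6:57 PM on April 29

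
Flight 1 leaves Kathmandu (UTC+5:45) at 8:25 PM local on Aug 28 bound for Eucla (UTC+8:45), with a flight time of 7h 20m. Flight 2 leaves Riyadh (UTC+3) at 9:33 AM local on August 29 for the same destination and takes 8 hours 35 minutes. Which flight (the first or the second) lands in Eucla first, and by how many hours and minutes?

the first, by 17 hours 8 minutes

Flight 1 in UTC: 8:25 PM − 5:45 = 2:40 PM on Aug 28.
+7 hours and 20 minutes → arrive 10:00 PM UTC on Aug 28.
Flight 2 in UTC: 9:33 AM − 3:00 = 6:33 AM on Aug 29.
+8 hours 35 minutes → arrive 3:08 PM UTC on Aug 29.
Flight 1 lands earlier by 17 hours 8 minutes.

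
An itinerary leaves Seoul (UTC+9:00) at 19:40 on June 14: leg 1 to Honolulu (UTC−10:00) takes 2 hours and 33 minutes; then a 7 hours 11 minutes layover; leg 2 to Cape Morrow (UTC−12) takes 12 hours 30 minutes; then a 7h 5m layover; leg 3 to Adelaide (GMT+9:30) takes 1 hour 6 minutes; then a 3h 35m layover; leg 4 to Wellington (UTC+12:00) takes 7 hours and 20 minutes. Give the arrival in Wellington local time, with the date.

Convert departure to UTC: 19:40 − 9:00 = 10:40 UTC on Jun 14.
Add 2 hours 33 minutes leg 1 → 13:13 UTC.
Add 7 hours and 11 minutes layover in Honolulu → 20:24 UTC.
Add 12 hours and 30 minutes leg 2 → 08:54 UTC (Jun 15).
Add 7 hours and 5 minutes layover in Cape Morrow → 15:59 UTC.
Add 1 hour 6 minutes leg 3 → 17:05 UTC.
Add 3 hours 35 minutes layover in Adelaide → 20:40 UTC.
Add 7 hours and 20 minutes leg 4 → 04:00 UTC (Jun 16).
Wellington is UTC+12:00, so local arrival = 04:00 + 12:00 = 16:00 on Jun 16.

16:00 on June 16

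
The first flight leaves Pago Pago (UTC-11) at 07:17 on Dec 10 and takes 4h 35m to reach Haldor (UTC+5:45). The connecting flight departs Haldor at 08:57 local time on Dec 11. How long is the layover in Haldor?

4 hours 20 minutes

Convert departure to UTC: 07:17 + 11:00 = 18:17 UTC on Dec 10.
Add 4 hours 35 minutes flight time → 22:52 UTC.
Haldor is UTC+5:45, so local arrival = 22:52 + 5:45 = 04:37 on Dec 11.
Layover = 08:57 − 04:37 = 4 hours 20 minutes.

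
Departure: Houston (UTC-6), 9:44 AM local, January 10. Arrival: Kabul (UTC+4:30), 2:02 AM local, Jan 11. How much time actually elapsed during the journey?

Kabul is 10:30 ahead of Houston.
Clock-face elapsed time (ignoring zones) is 16 hours 18 minutes.
Actual elapsed = 16 hours 18 minutes − 10:30 = 5 hours 48 minutes.

5 hours 48 minutes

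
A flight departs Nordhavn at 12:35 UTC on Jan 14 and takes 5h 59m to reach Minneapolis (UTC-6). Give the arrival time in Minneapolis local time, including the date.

12:34 on Jan 14

Departure is given in UTC: 12:35 on Jan 14.
Add 5 hours and 59 minutes → 18:34 UTC.
Minneapolis is UTC−6:00: 18:34 − 6:00 = 12:34 on Jan 14.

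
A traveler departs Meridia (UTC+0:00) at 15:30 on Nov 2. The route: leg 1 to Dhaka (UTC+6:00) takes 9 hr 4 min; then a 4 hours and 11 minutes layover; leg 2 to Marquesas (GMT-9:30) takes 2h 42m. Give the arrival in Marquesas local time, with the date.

21:57 on Nov 2

Meridia is at UTC+0, so departure is already 15:30 UTC on Nov 2.
Add 9 hours 4 minutes leg 1 → 00:34 UTC (Nov 3).
Add 4 hours 11 minutes layover in Dhaka → 04:45 UTC.
Add 2 hours 42 minutes leg 2 → 07:27 UTC.
Marquesas is UTC−9:30, so local arrival = 07:27 − 9:30 = 21:57 on Nov 2.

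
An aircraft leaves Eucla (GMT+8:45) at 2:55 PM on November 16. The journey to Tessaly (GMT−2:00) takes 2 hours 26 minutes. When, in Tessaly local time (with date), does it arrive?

Convert departure to UTC: 2:55 PM − 8:45 = 6:10 AM UTC on Nov 16.
Add 2 hours and 26 minutes travel time → 8:36 AM UTC.
Tessaly is UTC−2:00, so local arrival = 8:36 AM − 2:00 = 6:36 AM on Nov 16.

6:36 AM on November 16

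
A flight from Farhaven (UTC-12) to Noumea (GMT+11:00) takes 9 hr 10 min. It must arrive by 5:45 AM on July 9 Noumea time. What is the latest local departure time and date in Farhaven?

Target arrival in UTC: 5:45 AM − 11:00 = 6:45 PM on Jul 8.
Subtract 9 hours 10 minutes → departure 9:35 AM UTC on Jul 8.
Farhaven is UTC−12:00: 9:35 AM − 12:00 = 9:35 PM on Jul 7.

9:35 PM on July 7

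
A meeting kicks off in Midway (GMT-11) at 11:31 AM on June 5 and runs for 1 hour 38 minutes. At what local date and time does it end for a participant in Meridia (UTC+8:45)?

8:54 AM on Jun 6

Convert start to UTC: 11:31 AM + 11:00 = 10:31 PM UTC on Jun 5.
Add 1 hour and 38 minutes duration → 12:09 AM UTC (Jun 6).
Meridia is UTC+8:45, so local end time = 12:09 AM + 8:45 = 8:54 AM on Jun 6.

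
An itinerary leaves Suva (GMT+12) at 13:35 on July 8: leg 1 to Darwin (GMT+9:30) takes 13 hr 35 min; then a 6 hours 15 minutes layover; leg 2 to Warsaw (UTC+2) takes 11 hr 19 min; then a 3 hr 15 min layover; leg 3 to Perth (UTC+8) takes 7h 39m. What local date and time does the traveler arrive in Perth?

Convert departure to UTC: 13:35 − 12:00 = 01:35 UTC on Jul 8.
Add 13 hours and 35 minutes leg 1 → 15:10 UTC.
Add 6 hours 15 minutes layover in Darwin → 21:25 UTC.
Add 11 hours 19 minutes leg 2 → 08:44 UTC (Jul 9).
Add 3 hours and 15 minutes layover in Warsaw → 11:59 UTC.
Add 7 hours 39 minutes leg 3 → 19:38 UTC.
Perth is UTC+8:00, so local arrival = 19:38 + 8:00 = 03:38 on Jul 10.

03:38 on July 10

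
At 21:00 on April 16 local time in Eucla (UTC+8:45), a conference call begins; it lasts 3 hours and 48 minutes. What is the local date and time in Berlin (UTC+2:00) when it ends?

Convert start to UTC: 21:00 − 8:45 = 12:15 UTC on Apr 16.
Add 3 hours and 48 minutes duration → 16:03 UTC.
Berlin is UTC+2:00, so local end time = 16:03 + 2:00 = 18:03 on Apr 16.

18:03 on April 16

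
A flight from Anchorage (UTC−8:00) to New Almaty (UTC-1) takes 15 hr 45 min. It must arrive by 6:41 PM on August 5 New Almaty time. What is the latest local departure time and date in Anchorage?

Target arrival in UTC: 6:41 PM + 1:00 = 7:41 PM on Aug 5.
Subtract 15 hours 45 minutes → departure 3:56 AM UTC on Aug 5.
Anchorage is UTC−8:00: 3:56 AM − 8:00 = 7:56 PM on Aug 4.

7:56 PM on Aug 4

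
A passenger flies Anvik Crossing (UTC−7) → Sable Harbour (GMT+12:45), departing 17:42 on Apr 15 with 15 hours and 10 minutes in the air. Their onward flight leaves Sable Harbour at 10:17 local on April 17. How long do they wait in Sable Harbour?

Convert departure to UTC: 17:42 + 7:00 = 00:42 UTC on Apr 16.
Add 15 hours and 10 minutes flight time → 15:52 UTC.
Sable Harbour is UTC+12:45, so local arrival = 15:52 + 12:45 = 04:37 on Apr 17.
Layover = 10:17 − 04:37 = 5 hours 40 minutes.

5 hours 40 minutes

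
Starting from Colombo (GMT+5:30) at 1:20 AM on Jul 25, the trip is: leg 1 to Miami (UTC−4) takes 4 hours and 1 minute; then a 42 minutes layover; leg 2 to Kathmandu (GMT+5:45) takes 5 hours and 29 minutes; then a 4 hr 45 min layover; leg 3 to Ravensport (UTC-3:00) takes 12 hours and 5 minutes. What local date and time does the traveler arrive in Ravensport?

Convert departure to UTC: 1:20 AM − 5:30 = 7:50 PM UTC on Jul 24.
Add 4 hours and 1 minute leg 1 → 11:51 PM UTC.
Add 42 minutes layover in Miami → 12:33 AM UTC (Jul 25).
Add 5 hours 29 minutes leg 2 → 6:02 AM UTC.
Add 4 hours and 45 minutes layover in Kathmandu → 10:47 AM UTC.
Add 12 hours and 5 minutes leg 3 → 10:52 PM UTC.
Ravensport is UTC−3:00, so local arrival = 10:52 PM − 3:00 = 7:52 PM on Jul 25.

7:52 PM on July 25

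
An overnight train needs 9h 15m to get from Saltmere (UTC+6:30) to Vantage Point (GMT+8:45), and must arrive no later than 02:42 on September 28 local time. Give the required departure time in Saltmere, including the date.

Target arrival in UTC: 02:42 − 8:45 = 17:57 on Sep 27.
Subtract 9 hours and 15 minutes → departure 08:42 UTC on Sep 27.
Saltmere is UTC+6:30: 08:42 + 6:30 = 15:12 on Sep 27.

15:12 on September 27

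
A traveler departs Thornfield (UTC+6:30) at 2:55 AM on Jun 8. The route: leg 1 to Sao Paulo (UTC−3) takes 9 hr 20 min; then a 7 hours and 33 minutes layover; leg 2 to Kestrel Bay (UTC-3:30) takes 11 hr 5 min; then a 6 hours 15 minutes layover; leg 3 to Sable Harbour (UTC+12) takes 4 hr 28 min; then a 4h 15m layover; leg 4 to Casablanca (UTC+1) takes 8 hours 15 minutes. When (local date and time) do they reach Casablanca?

Convert departure to UTC: 2:55 AM − 6:30 = 8:25 PM UTC on Jun 7.
Add 9 hours 20 minutes leg 1 → 5:45 AM UTC (Jun 8).
Add 7 hours 33 minutes layover in Sao Paulo → 1:18 PM UTC.
Add 11 hours 5 minutes leg 2 → 12:23 AM UTC (Jun 9).
Add 6 hours 15 minutes layover in Kestrel Bay → 6:38 AM UTC.
Add 4 hours 28 minutes leg 3 → 11:06 AM UTC.
Add 4 hours 15 minutes layover in Sable Harbour → 3:21 PM UTC.
Add 8 hours and 15 minutes leg 4 → 11:36 PM UTC.
Casablanca is UTC+1:00, so local arrival = 11:36 PM + 1:00 = 12:36 AM on Jun 10.

12:36 AM on June 10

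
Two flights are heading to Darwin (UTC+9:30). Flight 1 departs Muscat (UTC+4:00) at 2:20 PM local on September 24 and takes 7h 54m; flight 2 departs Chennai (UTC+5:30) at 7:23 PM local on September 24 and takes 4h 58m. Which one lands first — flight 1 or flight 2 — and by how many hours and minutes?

the first, by 37 minutes

Flight 1 in UTC: 2:20 PM − 4:00 = 10:20 AM on Sep 24.
+7 hours 54 minutes → arrive 6:14 PM UTC on Sep 24.
Flight 2 in UTC: 7:23 PM − 5:30 = 1:53 PM on Sep 24.
+4 hours 58 minutes → arrive 6:51 PM UTC on Sep 24.
Flight 1 lands earlier by 37 minutes.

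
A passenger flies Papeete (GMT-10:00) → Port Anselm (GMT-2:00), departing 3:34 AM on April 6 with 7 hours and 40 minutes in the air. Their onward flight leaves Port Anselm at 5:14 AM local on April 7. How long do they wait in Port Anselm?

10 hours

Convert departure to UTC: 3:34 AM + 10:00 = 1:34 PM UTC on Apr 6.
Add 7 hours and 40 minutes flight time → 9:14 PM UTC.
Port Anselm is UTC−2:00, so local arrival = 9:14 PM − 2:00 = 7:14 PM on Apr 6.
Layover = 5:14 AM − 7:14 PM (+1 day) = 10 hours.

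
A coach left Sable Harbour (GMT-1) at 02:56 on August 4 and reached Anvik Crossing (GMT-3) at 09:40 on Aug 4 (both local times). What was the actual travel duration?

8 hours 44 minutes

Departure in UTC: 02:56 + 1:00 = 03:56 on Aug 4.
Arrival in UTC: 09:40 + 3:00 = 12:40 on Aug 4.
Elapsed = 12:40 − 03:56 = 8 hours 44 minutes.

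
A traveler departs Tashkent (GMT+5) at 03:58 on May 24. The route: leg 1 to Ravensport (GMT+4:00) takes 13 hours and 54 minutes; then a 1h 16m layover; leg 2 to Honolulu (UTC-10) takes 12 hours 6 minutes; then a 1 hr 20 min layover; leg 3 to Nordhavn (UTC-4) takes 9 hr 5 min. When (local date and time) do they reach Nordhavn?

Convert departure to UTC: 03:58 − 5:00 = 22:58 UTC on May 23.
Add 13 hours and 54 minutes leg 1 → 12:52 UTC (May 24).
Add 1 hour and 16 minutes layover in Ravensport → 14:08 UTC.
Add 12 hours and 6 minutes leg 2 → 02:14 UTC (May 25).
Add 1 hour 20 minutes layover in Honolulu → 03:34 UTC.
Add 9 hours and 5 minutes leg 3 → 12:39 UTC.
Nordhavn is UTC−4:00, so local arrival = 12:39 − 4:00 = 08:39 on May 25.

08:39 on May 25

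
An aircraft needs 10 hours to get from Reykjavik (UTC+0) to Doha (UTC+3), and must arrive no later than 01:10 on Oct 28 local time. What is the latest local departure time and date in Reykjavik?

12:10 on October 27

Target arrival in UTC: 01:10 − 3:00 = 22:10 on Oct 27.
Subtract 10 hours → departure 12:10 UTC on Oct 27.
Reykjavik is UTC+0, so departure is 12:10 on Oct 27.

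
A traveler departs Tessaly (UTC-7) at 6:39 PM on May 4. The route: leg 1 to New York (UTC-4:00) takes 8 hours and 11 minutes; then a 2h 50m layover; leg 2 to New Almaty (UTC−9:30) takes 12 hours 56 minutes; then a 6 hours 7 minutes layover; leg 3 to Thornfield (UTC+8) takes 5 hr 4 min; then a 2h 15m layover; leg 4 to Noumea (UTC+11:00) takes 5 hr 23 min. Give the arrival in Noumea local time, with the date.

7:25 AM on May 7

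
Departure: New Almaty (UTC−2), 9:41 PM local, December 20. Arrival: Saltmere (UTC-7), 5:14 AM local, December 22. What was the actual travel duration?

36 hours 33 minutes

Departure in UTC: 9:41 PM + 2:00 = 11:41 PM on Dec 20.
Arrival in UTC: 5:14 AM + 7:00 = 12:14 PM on Dec 22.
Elapsed = 12:14 PM − 11:41 PM (+2 days) = 36 hours 33 minutes.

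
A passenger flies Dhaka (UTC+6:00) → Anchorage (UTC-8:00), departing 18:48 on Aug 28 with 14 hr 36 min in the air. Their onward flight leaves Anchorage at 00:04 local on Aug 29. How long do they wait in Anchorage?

Convert departure to UTC: 18:48 − 6:00 = 12:48 UTC on Aug 28.
Add 14 hours and 36 minutes flight time → 03:24 UTC (Aug 29).
Anchorage is UTC−8:00, so local arrival = 03:24 − 8:00 = 19:24 on Aug 28.
Layover = 00:04 − 19:24 (+1 day) = 4 hours 40 minutes.

4 hours 40 minutes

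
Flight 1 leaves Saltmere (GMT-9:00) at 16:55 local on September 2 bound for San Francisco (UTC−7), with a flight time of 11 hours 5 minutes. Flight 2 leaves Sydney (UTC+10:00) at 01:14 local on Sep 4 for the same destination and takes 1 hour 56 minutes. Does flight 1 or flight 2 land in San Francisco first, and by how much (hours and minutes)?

Flight 1 in UTC: 16:55 + 9:00 = 01:55 on Sep 3.
+11 hours and 5 minutes → arrive 13:00 UTC on Sep 3.
Flight 2 in UTC: 01:14 − 10:00 = 15:14 on Sep 3.
+1 hour and 56 minutes → arrive 17:10 UTC on Sep 3.
Flight 1 lands earlier by 4 hours 10 minutes.

the first, by 4 hours 10 minutes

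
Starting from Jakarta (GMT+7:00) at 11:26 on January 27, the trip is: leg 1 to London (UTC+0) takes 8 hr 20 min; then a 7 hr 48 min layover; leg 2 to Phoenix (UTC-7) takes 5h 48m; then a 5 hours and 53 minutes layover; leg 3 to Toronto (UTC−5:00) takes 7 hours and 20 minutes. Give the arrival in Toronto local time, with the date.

Convert departure to UTC: 11:26 − 7:00 = 04:26 UTC on Jan 27.
Add 8 hours and 20 minutes leg 1 → 12:46 UTC.
Add 7 hours 48 minutes layover in London → 20:34 UTC.
Add 5 hours and 48 minutes leg 2 → 02:22 UTC (Jan 28).
Add 5 hours 53 minutes layover in Phoenix → 08:15 UTC.
Add 7 hours and 20 minutes leg 3 → 15:35 UTC.
Toronto is UTC−5:00, so local arrival = 15:35 − 5:00 = 10:35 on Jan 28.

10:35 on Jan 28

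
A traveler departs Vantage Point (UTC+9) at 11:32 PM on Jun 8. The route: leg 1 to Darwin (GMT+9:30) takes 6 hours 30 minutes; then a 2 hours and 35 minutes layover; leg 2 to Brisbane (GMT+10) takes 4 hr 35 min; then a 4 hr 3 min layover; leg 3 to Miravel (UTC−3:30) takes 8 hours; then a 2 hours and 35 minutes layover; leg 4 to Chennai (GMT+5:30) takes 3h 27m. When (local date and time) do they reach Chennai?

Convert departure to UTC: 11:32 PM − 9:00 = 2:32 PM UTC on Jun 8.
Add 6 hours 30 minutes leg 1 → 9:02 PM UTC.
Add 2 hours and 35 minutes layover in Darwin → 11:37 PM UTC.
Add 4 hours and 35 minutes leg 2 → 4:12 AM UTC (Jun 9).
Add 4 hours 3 minutes layover in Brisbane → 8:15 AM UTC.
Add 8 hours leg 3 → 4:15 PM UTC.
Add 2 hours 35 minutes layover in Miravel → 6:50 PM UTC.
Add 3 hours and 27 minutes leg 4 → 10:17 PM UTC.
Chennai is UTC+5:30, so local arrival = 10:17 PM + 5:30 = 3:47 AM on Jun 10.

3:47 AM on June 10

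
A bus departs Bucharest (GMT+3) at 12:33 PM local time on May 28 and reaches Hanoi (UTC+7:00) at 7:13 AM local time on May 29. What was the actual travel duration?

Hanoi is 4:00 ahead of Bucharest.
Clock-face elapsed time (ignoring zones) is 18 hours 40 minutes.
Actual elapsed = 18 hours 40 minutes − 4:00 = 14 hours 40 minutes.

14 hours 40 minutes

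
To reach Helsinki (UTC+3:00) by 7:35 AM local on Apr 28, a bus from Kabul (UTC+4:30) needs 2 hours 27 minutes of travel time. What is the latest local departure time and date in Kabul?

6:38 AM on April 28

Target arrival in UTC: 7:35 AM − 3:00 = 4:35 AM on Apr 28.
Subtract 2 hours 27 minutes → departure 2:08 AM UTC on Apr 28.
Kabul is UTC+4:30: 2:08 AM + 4:30 = 6:38 AM on Apr 28.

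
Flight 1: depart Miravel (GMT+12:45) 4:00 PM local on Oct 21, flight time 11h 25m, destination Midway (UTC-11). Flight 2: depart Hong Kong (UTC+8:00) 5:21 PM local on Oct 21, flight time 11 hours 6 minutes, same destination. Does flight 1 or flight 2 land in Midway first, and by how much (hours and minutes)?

Flight 1 in UTC: 4:00 PM − 12:45 = 3:15 AM on Oct 21.
+11 hours and 25 minutes → arrive 2:40 PM UTC on Oct 21.
Flight 2 in UTC: 5:21 PM − 8:00 = 9:21 AM on Oct 21.
+11 hours 6 minutes → arrive 8:27 PM UTC on Oct 21.
Flight 1 lands earlier by 5 hours 47 minutes.

the first, by 5 hours 47 minutes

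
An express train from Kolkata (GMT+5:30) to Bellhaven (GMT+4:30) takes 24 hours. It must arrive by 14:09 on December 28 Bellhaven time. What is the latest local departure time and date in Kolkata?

Target arrival in UTC: 14:09 − 4:30 = 09:39 on Dec 28.
Subtract 24 hours → departure 09:39 UTC on Dec 27.
Kolkata is UTC+5:30: 09:39 + 5:30 = 15:09 on Dec 27.

15:09 on December 27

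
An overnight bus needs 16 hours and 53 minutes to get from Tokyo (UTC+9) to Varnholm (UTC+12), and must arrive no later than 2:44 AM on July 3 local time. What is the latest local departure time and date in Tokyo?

Target arrival in UTC: 2:44 AM − 12:00 = 2:44 PM on Jul 2.
Subtract 16 hours and 53 minutes → departure 9:51 PM UTC on Jul 1.
Tokyo is UTC+9:00: 9:51 PM + 9:00 = 6:51 AM on Jul 2.

6:51 AM on July 2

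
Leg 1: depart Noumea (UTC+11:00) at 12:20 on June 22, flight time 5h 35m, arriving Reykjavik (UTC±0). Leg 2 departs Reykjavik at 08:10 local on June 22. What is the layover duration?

Convert departure to UTC: 12:20 − 11:00 = 01:20 UTC on Jun 22.
Add 5 hours and 35 minutes flight time → 06:55 UTC.
Reykjavik is UTC+0, so local arrival is the same: 06:55 on Jun 22.
Layover = 08:10 − 06:55 = 1 hour 15 minutes.

1 hour 15 minutes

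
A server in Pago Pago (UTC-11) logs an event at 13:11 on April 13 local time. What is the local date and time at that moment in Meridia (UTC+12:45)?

12:56 on Apr 14

In UTC: 13:11 + 11:00 = 00:11 on Apr 14.
Meridia is UTC+12:45: 00:11 + 12:45 = 12:56 on Apr 14.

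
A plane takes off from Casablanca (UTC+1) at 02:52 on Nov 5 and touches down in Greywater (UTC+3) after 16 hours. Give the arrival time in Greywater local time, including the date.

Convert departure to UTC: 02:52 − 1:00 = 01:52 UTC on Nov 5.
Add 16 hours travel time → 17:52 UTC.
Greywater is UTC+3:00, so local arrival = 17:52 + 3:00 = 20:52 on Nov 5.

20:52 on November 5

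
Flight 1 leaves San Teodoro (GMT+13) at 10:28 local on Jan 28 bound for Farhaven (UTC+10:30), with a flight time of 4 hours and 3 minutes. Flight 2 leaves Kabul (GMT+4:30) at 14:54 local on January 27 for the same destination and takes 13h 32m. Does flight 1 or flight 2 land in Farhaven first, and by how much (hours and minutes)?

the second, by 1 hour 35 minutes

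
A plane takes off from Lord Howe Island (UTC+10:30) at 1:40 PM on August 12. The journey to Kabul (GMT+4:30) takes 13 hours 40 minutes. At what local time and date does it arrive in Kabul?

9:20 PM on Aug 12

Kabul is 6:00 behind Lord Howe Island.
After 13 hours 40 minutes it is 3:20 AM (Aug 13) in Lord Howe Island.
Shift by the zone difference: 3:20 AM − 6:00 = 9:20 PM on Aug 12 in Kabul.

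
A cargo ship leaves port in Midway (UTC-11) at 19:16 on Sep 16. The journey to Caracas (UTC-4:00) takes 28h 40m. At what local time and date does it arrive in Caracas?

06:56 on Sep 18

Convert departure to UTC: 19:16 + 11:00 = 06:16 UTC on Sep 17.
Add 28 hours and 40 minutes travel time → 10:56 UTC (Sep 18).
Caracas is UTC−4:00, so local arrival = 10:56 − 4:00 = 06:56 on Sep 18.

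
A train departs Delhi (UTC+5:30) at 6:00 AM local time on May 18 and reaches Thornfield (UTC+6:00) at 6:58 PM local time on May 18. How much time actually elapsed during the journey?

Departure in UTC: 6:00 AM − 5:30 = 12:30 AM on May 18.
Arrival in UTC: 6:58 PM − 6:00 = 12:58 PM on May 18.
Elapsed = 12:58 PM − 12:30 AM = 12 hours 28 minutes.

12 hours 28 minutes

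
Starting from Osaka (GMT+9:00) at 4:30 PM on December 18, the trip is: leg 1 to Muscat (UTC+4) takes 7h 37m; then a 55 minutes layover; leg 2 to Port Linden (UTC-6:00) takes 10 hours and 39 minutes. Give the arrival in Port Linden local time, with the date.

8:41 PM on December 18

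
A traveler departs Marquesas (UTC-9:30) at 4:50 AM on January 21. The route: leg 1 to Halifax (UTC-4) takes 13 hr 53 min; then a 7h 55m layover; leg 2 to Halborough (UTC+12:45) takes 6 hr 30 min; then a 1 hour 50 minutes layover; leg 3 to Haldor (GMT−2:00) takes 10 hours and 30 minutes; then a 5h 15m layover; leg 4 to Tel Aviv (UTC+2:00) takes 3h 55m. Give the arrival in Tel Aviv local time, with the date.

6:08 PM on Jan 23

Convert departure to UTC: 4:50 AM + 9:30 = 2:20 PM UTC on Jan 21.
Add 13 hours 53 minutes leg 1 → 4:13 AM UTC (Jan 22).
Add 7 hours and 55 minutes layover in Halifax → 12:08 PM UTC.
Add 6 hours and 30 minutes leg 2 → 6:38 PM UTC.
Add 1 hour 50 minutes layover in Halborough → 8:28 PM UTC.
Add 10 hours 30 minutes leg 3 → 6:58 AM UTC (Jan 23).
Add 5 hours 15 minutes layover in Haldor → 12:13 PM UTC.
Add 3 hours 55 minutes leg 4 → 4:08 PM UTC.
Tel Aviv is UTC+2:00, so local arrival = 4:08 PM + 2:00 = 6:08 PM on Jan 23.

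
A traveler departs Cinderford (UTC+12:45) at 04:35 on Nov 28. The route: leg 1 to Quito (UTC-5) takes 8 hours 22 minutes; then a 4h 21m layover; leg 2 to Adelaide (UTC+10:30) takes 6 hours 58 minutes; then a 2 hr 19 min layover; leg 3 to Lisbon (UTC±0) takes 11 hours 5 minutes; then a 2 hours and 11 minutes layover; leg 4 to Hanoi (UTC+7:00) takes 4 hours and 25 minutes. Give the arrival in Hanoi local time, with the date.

Convert departure to UTC: 04:35 − 12:45 = 15:50 UTC on Nov 27.
Add 8 hours 22 minutes leg 1 → 00:12 UTC (Nov 28).
Add 4 hours and 21 minutes layover in Quito → 04:33 UTC.
Add 6 hours 58 minutes leg 2 → 11:31 UTC.
Add 2 hours and 19 minutes layover in Adelaide → 13:50 UTC.
Add 11 hours 5 minutes leg 3 → 00:55 UTC (Nov 29).
Add 2 hours and 11 minutes layover in Lisbon → 03:06 UTC.
Add 4 hours 25 minutes leg 4 → 07:31 UTC.
Hanoi is UTC+7:00, so local arrival = 07:31 + 7:00 = 14:31 on Nov 29.

14:31 on Nov 29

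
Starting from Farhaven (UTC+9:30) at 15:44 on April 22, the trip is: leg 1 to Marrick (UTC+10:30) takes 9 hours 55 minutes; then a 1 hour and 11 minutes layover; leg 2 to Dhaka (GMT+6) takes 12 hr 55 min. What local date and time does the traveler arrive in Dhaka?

Convert departure to UTC: 15:44 − 9:30 = 06:14 UTC on Apr 22.
Add 9 hours and 55 minutes leg 1 → 16:09 UTC.
Add 1 hour 11 minutes layover in Marrick → 17:20 UTC.
Add 12 hours and 55 minutes leg 2 → 06:15 UTC (Apr 23).
Dhaka is UTC+6:00, so local arrival = 06:15 + 6:00 = 12:15 on Apr 23.

12:15 on Apr 23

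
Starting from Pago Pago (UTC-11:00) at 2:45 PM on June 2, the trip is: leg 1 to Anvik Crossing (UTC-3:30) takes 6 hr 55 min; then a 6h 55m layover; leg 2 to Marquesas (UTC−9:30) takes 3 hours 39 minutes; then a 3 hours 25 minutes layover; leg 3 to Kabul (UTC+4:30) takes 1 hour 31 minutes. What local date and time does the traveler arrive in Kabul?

4:40 AM on June 4

Convert departure to UTC: 2:45 PM + 11:00 = 1:45 AM UTC on Jun 3.
Add 6 hours 55 minutes leg 1 → 8:40 AM UTC.
Add 6 hours and 55 minutes layover in Anvik Crossing → 3:35 PM UTC.
Add 3 hours 39 minutes leg 2 → 7:14 PM UTC.
Add 3 hours 25 minutes layover in Marquesas → 10:39 PM UTC.
Add 1 hour 31 minutes leg 3 → 12:10 AM UTC (Jun 4).
Kabul is UTC+4:30, so local arrival = 12:10 AM + 4:30 = 4:40 AM on Jun 4.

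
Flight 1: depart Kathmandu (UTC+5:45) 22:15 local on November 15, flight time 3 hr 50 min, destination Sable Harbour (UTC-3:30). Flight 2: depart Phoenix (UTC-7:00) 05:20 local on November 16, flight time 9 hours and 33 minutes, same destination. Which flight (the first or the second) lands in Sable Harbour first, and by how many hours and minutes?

Flight 1 in UTC: 22:15 − 5:45 = 16:30 on Nov 15.
+3 hours and 50 minutes → arrive 20:20 UTC on Nov 15.
Flight 2 in UTC: 05:20 + 7:00 = 12:20 on Nov 16.
+9 hours 33 minutes → arrive 21:53 UTC on Nov 16.
Flight 1 lands earlier by 25 hours 33 minutes.

the first, by 25 hours 33 minutes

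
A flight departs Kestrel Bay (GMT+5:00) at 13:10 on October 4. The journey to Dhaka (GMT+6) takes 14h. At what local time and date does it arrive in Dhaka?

04:10 on October 5

Convert departure to UTC: 13:10 − 5:00 = 08:10 UTC on Oct 4.
Add 14 hours travel time → 22:10 UTC.
Dhaka is UTC+6:00, so local arrival = 22:10 + 6:00 = 04:10 on Oct 5.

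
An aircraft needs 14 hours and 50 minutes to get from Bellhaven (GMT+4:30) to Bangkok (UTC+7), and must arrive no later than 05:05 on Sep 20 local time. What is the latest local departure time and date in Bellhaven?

Target arrival in UTC: 05:05 − 7:00 = 22:05 on Sep 19.
Subtract 14 hours 50 minutes → departure 07:15 UTC on Sep 19.
Bellhaven is UTC+4:30: 07:15 + 4:30 = 11:45 on Sep 19.

11:45 on Sep 19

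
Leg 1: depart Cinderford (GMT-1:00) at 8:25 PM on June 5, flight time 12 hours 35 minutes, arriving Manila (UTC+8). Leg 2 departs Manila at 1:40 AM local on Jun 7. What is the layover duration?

7 hours 40 minutes

Convert departure to UTC: 8:25 PM + 1:00 = 9:25 PM UTC on Jun 5.
Add 12 hours and 35 minutes flight time → 10:00 AM UTC (Jun 6).
Manila is UTC+8:00, so local arrival = 10:00 AM + 8:00 = 6:00 PM on Jun 6.
Layover = 1:40 AM − 6:00 PM (+1 day) = 7 hours 40 minutes.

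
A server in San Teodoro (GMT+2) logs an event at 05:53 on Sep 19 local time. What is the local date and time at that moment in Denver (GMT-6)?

Denver is 8:00 behind San Teodoro.
Shift by the zone difference: 05:53 − 8:00 = 21:53 on Sep 18 in Denver.

21:53 on September 18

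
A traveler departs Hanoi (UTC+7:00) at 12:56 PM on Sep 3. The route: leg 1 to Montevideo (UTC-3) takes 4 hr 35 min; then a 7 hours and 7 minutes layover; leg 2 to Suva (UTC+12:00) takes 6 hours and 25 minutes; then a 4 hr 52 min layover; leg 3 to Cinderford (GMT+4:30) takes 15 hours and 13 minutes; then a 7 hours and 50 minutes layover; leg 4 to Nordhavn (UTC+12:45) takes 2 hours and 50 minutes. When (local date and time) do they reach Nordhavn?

Convert departure to UTC: 12:56 PM − 7:00 = 5:56 AM UTC on Sep 3.
Add 4 hours 35 minutes leg 1 → 10:31 AM UTC.
Add 7 hours and 7 minutes layover in Montevideo → 5:38 PM UTC.
Add 6 hours and 25 minutes leg 2 → 12:03 AM UTC (Sep 4).
Add 4 hours and 52 minutes layover in Suva → 4:55 AM UTC.
Add 15 hours 13 minutes leg 3 → 8:08 PM UTC.
Add 7 hours 50 minutes layover in Cinderford → 3:58 AM UTC (Sep 5).
Add 2 hours and 50 minutes leg 4 → 6:48 AM UTC.
Nordhavn is UTC+12:45, so local arrival = 6:48 AM + 12:45 = 7:33 PM on Sep 5.

7:33 PM on September 5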